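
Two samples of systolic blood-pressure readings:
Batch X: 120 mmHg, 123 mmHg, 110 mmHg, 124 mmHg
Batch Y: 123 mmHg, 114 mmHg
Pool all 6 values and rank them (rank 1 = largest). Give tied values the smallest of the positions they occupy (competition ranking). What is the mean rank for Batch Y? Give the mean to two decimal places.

3.50

Sorted (descending): 124, 123, 123, 120, 114, 110
The 2 values of 123 occupy positions 2–3 → each gets rank 2.
Batch Y values → pooled ranks: 123→2, 114→5
Mean rank = (2 + 5) / 2 = 3.50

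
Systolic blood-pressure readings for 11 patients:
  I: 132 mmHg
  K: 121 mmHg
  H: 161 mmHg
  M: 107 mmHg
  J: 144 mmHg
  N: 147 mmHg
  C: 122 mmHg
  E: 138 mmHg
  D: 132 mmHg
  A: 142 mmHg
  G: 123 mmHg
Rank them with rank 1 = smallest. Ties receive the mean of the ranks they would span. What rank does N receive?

Sorted (ascending): 107, 121, 122, 123, 132, 132, 138, 142, 144, 147, 161
The 2 values of 132 occupy positions 5–6 → average rank (5+6)/2 = 5.5.
N has value 147 mmHg → rank 10.

10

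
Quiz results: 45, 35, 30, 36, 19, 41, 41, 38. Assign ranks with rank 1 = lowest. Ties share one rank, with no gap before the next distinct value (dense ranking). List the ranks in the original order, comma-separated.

7, 3, 2, 4, 1, 6, 6, 5

Sorted (ascending): 19, 30, 35, 36, 38, 41, 41, 45
The 2 values of 41 share dense rank 6.
Remaining distinct values take the next consecutive integers.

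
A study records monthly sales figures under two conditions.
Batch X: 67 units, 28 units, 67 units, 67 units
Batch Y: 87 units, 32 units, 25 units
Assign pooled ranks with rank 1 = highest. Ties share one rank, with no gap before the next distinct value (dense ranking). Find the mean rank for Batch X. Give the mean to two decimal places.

2.50

Sorted (descending): 87, 67, 67, 67, 32, 28, 25
The 3 values of 67 share dense rank 2.
Remaining distinct values take the next consecutive integers.
Batch X values → pooled ranks: 67→2, 28→4, 67→2, 67→2
Mean rank = (2 + 4 + 2 + 2) / 4 = 2.50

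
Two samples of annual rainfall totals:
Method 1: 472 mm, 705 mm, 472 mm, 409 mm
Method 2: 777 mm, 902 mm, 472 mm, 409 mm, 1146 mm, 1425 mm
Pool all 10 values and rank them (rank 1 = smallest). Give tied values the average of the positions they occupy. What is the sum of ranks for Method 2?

Sorted (ascending): 409, 409, 472, 472, 472, 705, 777, 902, 1146, 1425
The 2 values of 409 occupy positions 1–2 → average rank (1+2)/2 = 1.5.
The 3 values of 472 occupy positions 3–5 → average rank 4.
Method 2 values → pooled ranks: 777→7, 902→8, 472→4, 409→1.5, 1146→9, 1425→10
Rank sum = 7 + 8 + 4 + 1.5 + 9 + 10 = 39.5

39.5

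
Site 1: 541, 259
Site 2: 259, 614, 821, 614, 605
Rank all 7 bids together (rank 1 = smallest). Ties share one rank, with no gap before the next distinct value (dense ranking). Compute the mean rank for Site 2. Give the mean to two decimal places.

Sorted (ascending): 259, 259, 541, 605, 614, 614, 821
The 2 values of 259 share dense rank 1.
The 2 values of 614 share dense rank 4.
Remaining distinct values take the next consecutive integers.
Site 2 values → pooled ranks: 259→1, 614→4, 821→5, 614→4, 605→3
Mean rank = (1 + 4 + 5 + 4 + 3) / 5 = 3.40

3.40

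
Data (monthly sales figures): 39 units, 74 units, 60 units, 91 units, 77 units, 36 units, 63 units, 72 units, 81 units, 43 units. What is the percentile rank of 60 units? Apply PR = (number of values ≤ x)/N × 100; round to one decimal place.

40.0

N = 10.
Strictly below 60: 3. Equal to 60: 1.
PR = 4/10 × 100 = 40.0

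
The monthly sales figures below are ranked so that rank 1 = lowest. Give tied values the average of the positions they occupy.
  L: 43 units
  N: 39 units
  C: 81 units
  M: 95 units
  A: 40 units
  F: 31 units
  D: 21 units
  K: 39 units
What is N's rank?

Sorted (ascending): 21, 31, 39, 39, 40, 43, 81, 95
The 2 values of 39 occupy positions 3–4 → average rank (3+4)/2 = 3.5.
N has value 39 units → rank 3.5.

3.5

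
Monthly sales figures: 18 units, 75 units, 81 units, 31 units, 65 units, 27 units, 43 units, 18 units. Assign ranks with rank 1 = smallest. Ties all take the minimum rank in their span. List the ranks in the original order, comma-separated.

1, 7, 8, 4, 6, 3, 5, 1

Sorted (ascending): 18, 18, 27, 31, 43, 65, 75, 81
The 2 values of 18 occupy positions 1–2 → each gets rank 1.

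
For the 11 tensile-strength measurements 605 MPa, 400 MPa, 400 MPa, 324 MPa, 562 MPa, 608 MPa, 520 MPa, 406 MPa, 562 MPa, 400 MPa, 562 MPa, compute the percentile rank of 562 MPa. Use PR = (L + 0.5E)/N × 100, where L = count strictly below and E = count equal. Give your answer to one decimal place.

N = 11.
Strictly below 562: 6. Equal to 562: 3.
PR = (6 + 0.5·3)/11 × 100 = 68.2

68.2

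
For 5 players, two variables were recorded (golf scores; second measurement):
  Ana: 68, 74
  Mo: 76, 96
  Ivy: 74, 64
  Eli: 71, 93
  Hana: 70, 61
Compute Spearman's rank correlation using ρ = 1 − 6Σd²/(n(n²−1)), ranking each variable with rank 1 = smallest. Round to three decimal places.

Ranks of variable 1: 1, 5, 4, 3, 2
Ranks of variable 2: 3, 5, 2, 4, 1
d = r₁ − r₂: -2, 0, 2, -1, 1
d²: 4, 0, 4, 1, 1; Σd² = 10
ρ = 1 − 6·10/(5·24) = 1 − 60/120 = 0.500

0.500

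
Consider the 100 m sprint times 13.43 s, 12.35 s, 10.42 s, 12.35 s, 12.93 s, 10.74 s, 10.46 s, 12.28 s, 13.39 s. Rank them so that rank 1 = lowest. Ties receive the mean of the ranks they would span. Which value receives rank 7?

12.93

Sorted (ascending): 10.42, 10.46, 10.74, 12.28, 12.35, 12.35, 12.93, 13.39, 13.43
The 2 values of 12.35 occupy positions 5–6 → average rank (5+6)/2 = 5.5.
Rank 7 → value 12.93.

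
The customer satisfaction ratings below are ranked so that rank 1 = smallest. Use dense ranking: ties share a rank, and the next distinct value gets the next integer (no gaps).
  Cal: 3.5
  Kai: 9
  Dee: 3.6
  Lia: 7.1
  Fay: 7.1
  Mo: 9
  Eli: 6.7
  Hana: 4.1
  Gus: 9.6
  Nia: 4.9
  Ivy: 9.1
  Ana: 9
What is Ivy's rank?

Sorted (ascending): 3.5, 3.6, 4.1, 4.9, 6.7, 7.1, 7.1, 9, 9, 9, 9.1, 9.6
The 2 values of 7.1 share dense rank 6.
The 3 values of 9 share dense rank 7.
Remaining distinct values take the next consecutive integers.
Ivy has value 9.1 → rank 8.

8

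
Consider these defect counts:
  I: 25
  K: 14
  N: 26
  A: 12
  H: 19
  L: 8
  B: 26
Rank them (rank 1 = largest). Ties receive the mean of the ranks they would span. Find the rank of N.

1.5

Sorted (descending): 26, 26, 25, 19, 14, 12, 8
The 2 values of 26 occupy positions 1–2 → average rank (1+2)/2 = 1.5.
N has value 26 → rank 1.5.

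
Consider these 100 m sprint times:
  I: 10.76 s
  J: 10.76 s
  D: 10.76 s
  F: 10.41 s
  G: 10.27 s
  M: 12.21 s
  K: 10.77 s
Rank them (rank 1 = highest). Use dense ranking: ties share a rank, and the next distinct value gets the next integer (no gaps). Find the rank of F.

Sorted (descending): 12.21, 10.77, 10.76, 10.76, 10.76, 10.41, 10.27
The 3 values of 10.76 share dense rank 3.
Remaining distinct values take the next consecutive integers.
F has value 10.41 s → rank 4.

4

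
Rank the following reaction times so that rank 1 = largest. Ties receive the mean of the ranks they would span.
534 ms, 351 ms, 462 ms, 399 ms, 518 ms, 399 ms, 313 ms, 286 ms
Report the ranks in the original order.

Sorted (descending): 534, 518, 462, 399, 399, 351, 313, 286
The 2 values of 399 occupy positions 4–5 → average rank (4+5)/2 = 4.5.

1, 6, 3, 4.5, 2, 4.5, 7, 8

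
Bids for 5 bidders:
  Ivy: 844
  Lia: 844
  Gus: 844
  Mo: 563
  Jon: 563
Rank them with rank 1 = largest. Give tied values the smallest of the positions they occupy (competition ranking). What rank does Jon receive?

Sorted (descending): 844, 844, 844, 563, 563
The 3 values of 844 occupy positions 1–3 → each gets rank 1.
The 2 values of 563 occupy positions 4–5 → each gets rank 4.
Jon has value 563 → rank 4.

4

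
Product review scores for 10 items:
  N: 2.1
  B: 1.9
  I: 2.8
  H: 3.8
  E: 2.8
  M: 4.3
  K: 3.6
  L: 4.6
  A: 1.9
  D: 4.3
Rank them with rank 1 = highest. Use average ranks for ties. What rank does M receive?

2.5

Sorted (descending): 4.6, 4.3, 4.3, 3.8, 3.6, 2.8, 2.8, 2.1, 1.9, 1.9
The 2 values of 4.3 occupy positions 2–3 → average rank (2+3)/2 = 2.5.
The 2 values of 2.8 occupy positions 6–7 → average rank (6+7)/2 = 6.5.
The 2 values of 1.9 occupy positions 9–10 → average rank (9+10)/2 = 9.5.
M has value 4.3 → rank 2.5.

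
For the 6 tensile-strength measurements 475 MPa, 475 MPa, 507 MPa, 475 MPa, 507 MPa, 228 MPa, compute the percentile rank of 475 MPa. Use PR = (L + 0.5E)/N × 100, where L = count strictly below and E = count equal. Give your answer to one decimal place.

41.7

N = 6.
Strictly below 475: 1. Equal to 475: 3.
PR = (1 + 0.5·3)/6 × 100 = 41.7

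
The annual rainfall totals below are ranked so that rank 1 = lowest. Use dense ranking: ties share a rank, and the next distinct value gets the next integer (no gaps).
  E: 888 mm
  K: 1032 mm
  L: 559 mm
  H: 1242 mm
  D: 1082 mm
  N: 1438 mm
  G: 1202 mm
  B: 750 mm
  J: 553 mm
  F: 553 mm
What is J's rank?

Sorted (ascending): 553, 553, 559, 750, 888, 1032, 1082, 1202, 1242, 1438
The 2 values of 553 share dense rank 1.
Remaining distinct values take the next consecutive integers.
J has value 553 mm → rank 1.

1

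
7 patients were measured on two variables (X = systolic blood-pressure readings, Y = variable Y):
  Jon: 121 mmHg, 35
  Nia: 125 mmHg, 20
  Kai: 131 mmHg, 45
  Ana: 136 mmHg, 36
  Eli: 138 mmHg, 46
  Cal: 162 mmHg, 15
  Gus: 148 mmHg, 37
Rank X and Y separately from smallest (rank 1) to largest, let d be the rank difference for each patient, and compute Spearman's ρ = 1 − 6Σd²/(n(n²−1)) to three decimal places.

Ranks of variable 1: 1, 2, 3, 4, 5, 7, 6
Ranks of variable 2: 3, 2, 6, 4, 7, 1, 5
d = r₁ − r₂: -2, 0, -3, 0, -2, 6, 1
d²: 4, 0, 9, 0, 4, 36, 1; Σd² = 54
ρ = 1 − 6·54/(7·48) = 1 − 324/336 = 0.036

0.036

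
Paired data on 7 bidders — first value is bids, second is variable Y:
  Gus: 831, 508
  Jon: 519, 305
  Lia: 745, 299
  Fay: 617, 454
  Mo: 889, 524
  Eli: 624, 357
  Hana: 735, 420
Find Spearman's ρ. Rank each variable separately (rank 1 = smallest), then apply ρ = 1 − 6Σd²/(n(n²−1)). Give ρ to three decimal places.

0.536

Ranks of variable 1: 6, 1, 5, 2, 7, 3, 4
Ranks of variable 2: 6, 2, 1, 5, 7, 3, 4
d = r₁ − r₂: 0, -1, 4, -3, 0, 0, 0
d²: 0, 1, 16, 9, 0, 0, 0; Σd² = 26
ρ = 1 − 6·26/(7·48) = 1 − 156/336 = 0.536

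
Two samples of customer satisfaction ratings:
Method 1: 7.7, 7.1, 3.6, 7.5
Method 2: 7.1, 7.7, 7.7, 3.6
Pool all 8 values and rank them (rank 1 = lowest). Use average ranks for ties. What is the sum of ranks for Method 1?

Sorted (ascending): 3.6, 3.6, 7.1, 7.1, 7.5, 7.7, 7.7, 7.7
The 2 values of 3.6 occupy positions 1–2 → average rank (1+2)/2 = 1.5.
The 2 values of 7.1 occupy positions 3–4 → average rank (3+4)/2 = 3.5.
The 3 values of 7.7 occupy positions 6–8 → average rank 7.
Method 1 values → pooled ranks: 7.7→7, 7.1→3.5, 3.6→1.5, 7.5→5
Rank sum = 7 + 3.5 + 1.5 + 5 = 17

17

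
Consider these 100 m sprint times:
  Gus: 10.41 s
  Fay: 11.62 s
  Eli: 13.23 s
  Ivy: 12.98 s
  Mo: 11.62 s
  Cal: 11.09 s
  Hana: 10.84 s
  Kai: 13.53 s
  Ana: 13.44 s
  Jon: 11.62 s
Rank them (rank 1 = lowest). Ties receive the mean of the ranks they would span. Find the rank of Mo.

Sorted (ascending): 10.41, 10.84, 11.09, 11.62, 11.62, 11.62, 12.98, 13.23, 13.44, 13.53
The 3 values of 11.62 occupy positions 4–6 → average rank 5.
Mo has value 11.62 s → rank 5.

5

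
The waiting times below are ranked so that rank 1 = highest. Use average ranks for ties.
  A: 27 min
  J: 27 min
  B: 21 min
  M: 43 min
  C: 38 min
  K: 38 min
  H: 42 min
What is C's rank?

3.5

Sorted (descending): 43, 42, 38, 38, 27, 27, 21
The 2 values of 38 occupy positions 3–4 → average rank (3+4)/2 = 3.5.
The 2 values of 27 occupy positions 5–6 → average rank (5+6)/2 = 5.5.
C has value 38 min → rank 3.5.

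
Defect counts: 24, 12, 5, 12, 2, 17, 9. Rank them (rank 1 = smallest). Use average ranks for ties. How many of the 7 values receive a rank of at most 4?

Sorted (ascending): 2, 5, 9, 12, 12, 17, 24
The 2 values of 12 occupy positions 4–5 → average rank (4+5)/2 = 4.5.
Ranks ≤ 4: {1, 2, 3} → 3 values.

3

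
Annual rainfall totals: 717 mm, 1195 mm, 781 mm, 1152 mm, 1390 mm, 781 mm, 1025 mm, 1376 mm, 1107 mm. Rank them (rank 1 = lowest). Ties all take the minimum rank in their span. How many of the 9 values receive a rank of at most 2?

3

Sorted (ascending): 717, 781, 781, 1025, 1107, 1152, 1195, 1376, 1390
The 2 values of 781 occupy positions 2–3 → each gets rank 2.
Ranks ≤ 2: {1, 2, 2} → 3 values.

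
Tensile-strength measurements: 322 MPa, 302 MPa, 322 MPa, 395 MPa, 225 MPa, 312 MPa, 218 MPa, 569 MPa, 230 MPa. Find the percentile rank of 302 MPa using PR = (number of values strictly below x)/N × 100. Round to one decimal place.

N = 9.
Strictly below 302: 3. Equal to 302: 1.
PR = 3/9 × 100 = 33.3

33.3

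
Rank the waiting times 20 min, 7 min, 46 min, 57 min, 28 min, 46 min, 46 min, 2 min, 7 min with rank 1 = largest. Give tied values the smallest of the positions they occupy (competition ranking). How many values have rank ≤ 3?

4

Sorted (descending): 57, 46, 46, 46, 28, 20, 7, 7, 2
The 3 values of 46 occupy positions 2–4 → each gets rank 2.
The 2 values of 7 occupy positions 7–8 → each gets rank 7.
Ranks ≤ 3: {1, 2, 2, 2} → 4 values.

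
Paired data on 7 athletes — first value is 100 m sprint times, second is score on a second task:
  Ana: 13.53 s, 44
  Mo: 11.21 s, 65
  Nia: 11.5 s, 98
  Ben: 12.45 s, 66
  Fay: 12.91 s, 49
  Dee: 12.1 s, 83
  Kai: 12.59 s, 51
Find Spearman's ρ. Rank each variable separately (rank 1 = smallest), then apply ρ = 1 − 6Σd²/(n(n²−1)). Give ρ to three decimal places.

-0.786

Ranks of variable 1: 7, 1, 2, 4, 6, 3, 5
Ranks of variable 2: 1, 4, 7, 5, 2, 6, 3
d = r₁ − r₂: 6, -3, -5, -1, 4, -3, 2
d²: 36, 9, 25, 1, 16, 9, 4; Σd² = 100
ρ = 1 − 6·100/(7·48) = 1 − 600/336 = -0.786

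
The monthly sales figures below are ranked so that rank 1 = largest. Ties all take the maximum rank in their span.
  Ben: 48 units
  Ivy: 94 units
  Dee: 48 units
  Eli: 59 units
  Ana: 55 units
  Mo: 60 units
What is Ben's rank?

Sorted (descending): 94, 60, 59, 55, 48, 48
The 2 values of 48 occupy positions 5–6 → each gets rank 6.
Ben has value 48 units → rank 6.

6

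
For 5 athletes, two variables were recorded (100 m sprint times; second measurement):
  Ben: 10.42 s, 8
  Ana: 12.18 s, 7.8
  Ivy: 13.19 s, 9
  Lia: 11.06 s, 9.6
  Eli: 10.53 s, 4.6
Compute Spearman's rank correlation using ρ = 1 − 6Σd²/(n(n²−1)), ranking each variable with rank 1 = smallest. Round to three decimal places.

Ranks of variable 1: 1, 4, 5, 3, 2
Ranks of variable 2: 3, 2, 4, 5, 1
d = r₁ − r₂: -2, 2, 1, -2, 1
d²: 4, 4, 1, 4, 1; Σd² = 14
ρ = 1 − 6·14/(5·24) = 1 − 84/120 = 0.300

0.300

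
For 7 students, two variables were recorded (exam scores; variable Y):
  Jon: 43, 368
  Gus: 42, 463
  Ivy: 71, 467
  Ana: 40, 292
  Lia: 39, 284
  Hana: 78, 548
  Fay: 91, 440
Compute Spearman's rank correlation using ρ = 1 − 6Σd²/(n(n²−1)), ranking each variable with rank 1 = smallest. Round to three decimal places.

0.714

Ranks of variable 1: 4, 3, 5, 2, 1, 6, 7
Ranks of variable 2: 3, 5, 6, 2, 1, 7, 4
d = r₁ − r₂: 1, -2, -1, 0, 0, -1, 3
d²: 1, 4, 1, 0, 0, 1, 9; Σd² = 16
ρ = 1 − 6·16/(7·48) = 1 − 96/336 = 0.714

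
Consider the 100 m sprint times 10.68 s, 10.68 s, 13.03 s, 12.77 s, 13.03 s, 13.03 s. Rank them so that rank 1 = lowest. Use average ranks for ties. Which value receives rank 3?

12.77

Sorted (ascending): 10.68, 10.68, 12.77, 13.03, 13.03, 13.03
The 2 values of 10.68 occupy positions 1–2 → average rank (1+2)/2 = 1.5.
The 3 values of 13.03 occupy positions 4–6 → average rank 5.
Rank 3 → value 12.77.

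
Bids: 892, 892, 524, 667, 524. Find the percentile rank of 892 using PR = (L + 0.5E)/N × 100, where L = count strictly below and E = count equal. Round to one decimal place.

80.0

N = 5.
Strictly below 892: 3. Equal to 892: 2.
PR = (3 + 0.5·2)/5 × 100 = 80.0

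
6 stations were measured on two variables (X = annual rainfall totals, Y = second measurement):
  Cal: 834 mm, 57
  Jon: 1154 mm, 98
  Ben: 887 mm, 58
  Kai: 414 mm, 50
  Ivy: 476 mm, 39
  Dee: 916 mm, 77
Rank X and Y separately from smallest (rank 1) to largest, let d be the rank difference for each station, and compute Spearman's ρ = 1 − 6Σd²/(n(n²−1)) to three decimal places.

Ranks of variable 1: 3, 6, 4, 1, 2, 5
Ranks of variable 2: 3, 6, 4, 2, 1, 5
d = r₁ − r₂: 0, 0, 0, -1, 1, 0
d²: 0, 0, 0, 1, 1, 0; Σd² = 2
ρ = 1 − 6·2/(6·35) = 1 − 12/210 = 0.943

0.943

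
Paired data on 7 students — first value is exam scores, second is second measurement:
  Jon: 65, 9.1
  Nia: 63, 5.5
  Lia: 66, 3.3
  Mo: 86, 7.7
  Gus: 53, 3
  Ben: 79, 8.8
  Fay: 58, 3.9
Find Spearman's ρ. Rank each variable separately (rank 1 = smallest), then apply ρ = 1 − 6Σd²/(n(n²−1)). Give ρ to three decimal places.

0.571

Ranks of variable 1: 4, 3, 5, 7, 1, 6, 2
Ranks of variable 2: 7, 4, 2, 5, 1, 6, 3
d = r₁ − r₂: -3, -1, 3, 2, 0, 0, -1
d²: 9, 1, 9, 4, 0, 0, 1; Σd² = 24
ρ = 1 − 6·24/(7·48) = 1 − 144/336 = 0.571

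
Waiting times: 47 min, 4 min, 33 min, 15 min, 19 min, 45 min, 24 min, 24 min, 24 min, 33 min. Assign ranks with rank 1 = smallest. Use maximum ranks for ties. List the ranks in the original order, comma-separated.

Sorted (ascending): 4, 15, 19, 24, 24, 24, 33, 33, 45, 47
The 3 values of 24 occupy positions 4–6 → each gets rank 6.
The 2 values of 33 occupy positions 7–8 → each gets rank 8.

10, 1, 8, 2, 3, 9, 6, 6, 6, 8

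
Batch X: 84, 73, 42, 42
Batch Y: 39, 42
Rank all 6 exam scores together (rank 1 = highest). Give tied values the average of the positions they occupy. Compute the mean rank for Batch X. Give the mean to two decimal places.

2.75

Sorted (descending): 84, 73, 42, 42, 42, 39
The 3 values of 42 occupy positions 3–5 → average rank 4.
Batch X values → pooled ranks: 84→1, 73→2, 42→4, 42→4
Mean rank = (1 + 2 + 4 + 4) / 4 = 2.75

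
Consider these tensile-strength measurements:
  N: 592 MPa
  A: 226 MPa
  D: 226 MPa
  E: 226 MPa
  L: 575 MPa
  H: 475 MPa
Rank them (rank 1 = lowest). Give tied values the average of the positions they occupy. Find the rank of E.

Sorted (ascending): 226, 226, 226, 475, 575, 592
The 3 values of 226 occupy positions 1–3 → average rank 2.
E has value 226 MPa → rank 2.

2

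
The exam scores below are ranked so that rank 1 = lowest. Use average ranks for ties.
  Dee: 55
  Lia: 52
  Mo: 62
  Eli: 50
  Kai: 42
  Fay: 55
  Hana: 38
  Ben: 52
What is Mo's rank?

Sorted (ascending): 38, 42, 50, 52, 52, 55, 55, 62
The 2 values of 52 occupy positions 4–5 → average rank (4+5)/2 = 4.5.
The 2 values of 55 occupy positions 6–7 → average rank (6+7)/2 = 6.5.
Mo has value 62 → rank 8.

8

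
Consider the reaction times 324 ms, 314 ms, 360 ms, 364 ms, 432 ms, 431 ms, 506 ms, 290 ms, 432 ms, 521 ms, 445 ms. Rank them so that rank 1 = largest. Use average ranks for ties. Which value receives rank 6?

Sorted (descending): 521, 506, 445, 432, 432, 431, 364, 360, 324, 314, 290
The 2 values of 432 occupy positions 4–5 → average rank (4+5)/2 = 4.5.
Rank 6 → value 431.

431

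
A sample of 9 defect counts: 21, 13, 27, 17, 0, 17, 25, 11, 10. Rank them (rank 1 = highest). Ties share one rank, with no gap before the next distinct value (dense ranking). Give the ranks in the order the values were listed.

Sorted (descending): 27, 25, 21, 17, 17, 13, 11, 10, 0
The 2 values of 17 share dense rank 4.
Remaining distinct values take the next consecutive integers.

3, 5, 1, 4, 8, 4, 2, 6, 7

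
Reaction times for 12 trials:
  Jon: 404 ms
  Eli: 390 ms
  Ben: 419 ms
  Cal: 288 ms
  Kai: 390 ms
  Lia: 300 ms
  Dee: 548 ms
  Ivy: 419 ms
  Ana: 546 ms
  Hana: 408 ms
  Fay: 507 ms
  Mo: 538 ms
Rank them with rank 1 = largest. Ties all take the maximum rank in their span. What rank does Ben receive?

Sorted (descending): 548, 546, 538, 507, 419, 419, 408, 404, 390, 390, 300, 288
The 2 values of 419 occupy positions 5–6 → each gets rank 6.
The 2 values of 390 occupy positions 9–10 → each gets rank 10.
Ben has value 419 ms → rank 6.

6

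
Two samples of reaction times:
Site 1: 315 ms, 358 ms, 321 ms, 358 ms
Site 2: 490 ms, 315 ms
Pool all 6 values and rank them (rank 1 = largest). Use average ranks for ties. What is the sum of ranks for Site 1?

14.5

Sorted (descending): 490, 358, 358, 321, 315, 315
The 2 values of 358 occupy positions 2–3 → average rank (2+3)/2 = 2.5.
The 2 values of 315 occupy positions 5–6 → average rank (5+6)/2 = 5.5.
Site 1 values → pooled ranks: 315→5.5, 358→2.5, 321→4, 358→2.5
Rank sum = 5.5 + 2.5 + 4 + 2.5 = 14.5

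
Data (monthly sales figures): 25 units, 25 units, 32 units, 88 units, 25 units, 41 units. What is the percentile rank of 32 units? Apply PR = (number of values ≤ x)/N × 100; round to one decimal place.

N = 6.
Strictly below 32: 3. Equal to 32: 1.
PR = 4/6 × 100 = 66.7

66.7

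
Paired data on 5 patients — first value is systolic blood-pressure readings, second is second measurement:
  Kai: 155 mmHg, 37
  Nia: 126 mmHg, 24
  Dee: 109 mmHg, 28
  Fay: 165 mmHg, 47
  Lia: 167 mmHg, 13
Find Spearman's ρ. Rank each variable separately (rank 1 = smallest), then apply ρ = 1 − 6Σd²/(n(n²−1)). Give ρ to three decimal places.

-0.100

Ranks of variable 1: 3, 2, 1, 4, 5
Ranks of variable 2: 4, 2, 3, 5, 1
d = r₁ − r₂: -1, 0, -2, -1, 4
d²: 1, 0, 4, 1, 16; Σd² = 22
ρ = 1 − 6·22/(5·24) = 1 − 132/120 = -0.100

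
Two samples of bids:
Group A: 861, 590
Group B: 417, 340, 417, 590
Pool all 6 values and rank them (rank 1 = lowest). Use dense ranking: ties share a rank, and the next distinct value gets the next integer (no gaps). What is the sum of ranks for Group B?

8

Sorted (ascending): 340, 417, 417, 590, 590, 861
The 2 values of 417 share dense rank 2.
The 2 values of 590 share dense rank 3.
Remaining distinct values take the next consecutive integers.
Group B values → pooled ranks: 417→2, 340→1, 417→2, 590→3
Rank sum = 2 + 1 + 2 + 3 = 8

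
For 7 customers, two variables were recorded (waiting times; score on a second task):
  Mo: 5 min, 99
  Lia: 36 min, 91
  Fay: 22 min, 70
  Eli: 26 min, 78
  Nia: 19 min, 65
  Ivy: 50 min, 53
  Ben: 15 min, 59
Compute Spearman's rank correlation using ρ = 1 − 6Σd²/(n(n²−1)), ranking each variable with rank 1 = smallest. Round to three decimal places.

-0.286

Ranks of variable 1: 1, 6, 4, 5, 3, 7, 2
Ranks of variable 2: 7, 6, 4, 5, 3, 1, 2
d = r₁ − r₂: -6, 0, 0, 0, 0, 6, 0
d²: 36, 0, 0, 0, 0, 36, 0; Σd² = 72
ρ = 1 − 6·72/(7·48) = 1 − 432/336 = -0.286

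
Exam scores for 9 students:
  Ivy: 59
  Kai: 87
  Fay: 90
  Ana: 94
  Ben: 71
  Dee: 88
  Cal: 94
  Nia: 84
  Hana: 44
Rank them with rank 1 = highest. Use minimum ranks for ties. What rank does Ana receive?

Sorted (descending): 94, 94, 90, 88, 87, 84, 71, 59, 44
The 2 values of 94 occupy positions 1–2 → each gets rank 1.
Ana has value 94 → rank 1.

1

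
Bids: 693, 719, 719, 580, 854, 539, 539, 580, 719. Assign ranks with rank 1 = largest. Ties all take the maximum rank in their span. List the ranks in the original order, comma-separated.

Sorted (descending): 854, 719, 719, 719, 693, 580, 580, 539, 539
The 3 values of 719 occupy positions 2–4 → each gets rank 4.
The 2 values of 580 occupy positions 6–7 → each gets rank 7.
The 2 values of 539 occupy positions 8–9 → each gets rank 9.

5, 4, 4, 7, 1, 9, 9, 7, 4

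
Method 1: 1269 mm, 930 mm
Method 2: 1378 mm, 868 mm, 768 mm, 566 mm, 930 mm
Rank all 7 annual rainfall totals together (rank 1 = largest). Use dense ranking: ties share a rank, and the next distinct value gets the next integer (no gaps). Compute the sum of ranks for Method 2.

Sorted (descending): 1378, 1269, 930, 930, 868, 768, 566
The 2 values of 930 share dense rank 3.
Remaining distinct values take the next consecutive integers.
Method 2 values → pooled ranks: 1378→1, 868→4, 768→5, 566→6, 930→3
Rank sum = 1 + 4 + 5 + 6 + 3 = 19

19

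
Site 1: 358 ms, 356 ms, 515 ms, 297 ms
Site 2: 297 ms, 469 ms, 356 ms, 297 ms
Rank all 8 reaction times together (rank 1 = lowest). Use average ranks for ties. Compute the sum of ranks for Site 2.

15.5

Sorted (ascending): 297, 297, 297, 356, 356, 358, 469, 515
The 3 values of 297 occupy positions 1–3 → average rank 2.
The 2 values of 356 occupy positions 4–5 → average rank (4+5)/2 = 4.5.
Site 2 values → pooled ranks: 297→2, 469→7, 356→4.5, 297→2
Rank sum = 2 + 7 + 4.5 + 2 = 15.5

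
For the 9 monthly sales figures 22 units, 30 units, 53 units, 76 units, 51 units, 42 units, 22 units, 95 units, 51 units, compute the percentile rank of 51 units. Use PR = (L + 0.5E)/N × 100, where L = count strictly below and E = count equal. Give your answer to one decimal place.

55.6

N = 9.
Strictly below 51: 4. Equal to 51: 2.
PR = (4 + 0.5·2)/9 × 100 = 55.6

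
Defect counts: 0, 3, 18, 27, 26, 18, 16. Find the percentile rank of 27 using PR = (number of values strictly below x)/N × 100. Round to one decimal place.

N = 7.
Strictly below 27: 6. Equal to 27: 1.
PR = 6/7 × 100 = 85.7

85.7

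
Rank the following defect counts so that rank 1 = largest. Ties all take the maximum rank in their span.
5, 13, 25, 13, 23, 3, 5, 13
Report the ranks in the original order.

7, 5, 1, 5, 2, 8, 7, 5

Sorted (descending): 25, 23, 13, 13, 13, 5, 5, 3
The 3 values of 13 occupy positions 3–5 → each gets rank 5.
The 2 values of 5 occupy positions 6–7 → each gets rank 7.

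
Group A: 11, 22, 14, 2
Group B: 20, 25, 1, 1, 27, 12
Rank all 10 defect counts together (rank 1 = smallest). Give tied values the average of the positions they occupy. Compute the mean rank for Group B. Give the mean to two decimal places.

5.67

Sorted (ascending): 1, 1, 2, 11, 12, 14, 20, 22, 25, 27
The 2 values of 1 occupy positions 1–2 → average rank (1+2)/2 = 1.5.
Group B values → pooled ranks: 20→7, 25→9, 1→1.5, 1→1.5, 27→10, 12→5
Mean rank = (7 + 9 + 1.5 + 1.5 + 10 + 5) / 6 = 5.67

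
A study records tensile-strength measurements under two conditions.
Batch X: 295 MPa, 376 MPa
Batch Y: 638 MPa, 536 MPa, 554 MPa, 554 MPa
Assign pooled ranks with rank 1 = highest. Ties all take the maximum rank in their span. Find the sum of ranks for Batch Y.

11

Sorted (descending): 638, 554, 554, 536, 376, 295
The 2 values of 554 occupy positions 2–3 → each gets rank 3.
Batch Y values → pooled ranks: 638→1, 536→4, 554→3, 554→3
Rank sum = 1 + 4 + 3 + 3 = 11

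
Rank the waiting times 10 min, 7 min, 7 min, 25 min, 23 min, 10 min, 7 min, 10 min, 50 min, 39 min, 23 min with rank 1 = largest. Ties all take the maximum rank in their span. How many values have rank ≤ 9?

8

Sorted (descending): 50, 39, 25, 23, 23, 10, 10, 10, 7, 7, 7
The 2 values of 23 occupy positions 4–5 → each gets rank 5.
The 3 values of 10 occupy positions 6–8 → each gets rank 8.
The 3 values of 7 occupy positions 9–11 → each gets rank 11.
Ranks ≤ 9: {1, 2, 3, 5, 5, 8, 8, 8} → 8 values.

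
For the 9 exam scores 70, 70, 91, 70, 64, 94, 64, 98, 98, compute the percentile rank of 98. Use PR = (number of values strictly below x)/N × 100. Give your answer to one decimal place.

N = 9.
Strictly below 98: 7. Equal to 98: 2.
PR = 7/9 × 100 = 77.8

77.8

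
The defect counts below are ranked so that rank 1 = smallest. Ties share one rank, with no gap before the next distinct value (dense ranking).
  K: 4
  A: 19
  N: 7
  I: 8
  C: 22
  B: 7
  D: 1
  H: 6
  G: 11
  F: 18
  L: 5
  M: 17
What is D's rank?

Sorted (ascending): 1, 4, 5, 6, 7, 7, 8, 11, 17, 18, 19, 22
The 2 values of 7 share dense rank 5.
Remaining distinct values take the next consecutive integers.
D has value 1 → rank 1.

1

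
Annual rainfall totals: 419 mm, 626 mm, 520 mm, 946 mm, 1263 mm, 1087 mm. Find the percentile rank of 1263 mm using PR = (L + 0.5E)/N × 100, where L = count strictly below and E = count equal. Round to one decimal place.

91.7

N = 6.
Strictly below 1263: 5. Equal to 1263: 1.
PR = (5 + 0.5·1)/6 × 100 = 91.7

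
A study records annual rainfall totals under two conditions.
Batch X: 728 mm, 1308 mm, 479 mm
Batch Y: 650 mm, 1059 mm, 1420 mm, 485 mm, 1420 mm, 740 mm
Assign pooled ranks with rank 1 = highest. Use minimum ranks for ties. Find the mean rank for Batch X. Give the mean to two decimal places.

6.00

Sorted (descending): 1420, 1420, 1308, 1059, 740, 728, 650, 485, 479
The 2 values of 1420 occupy positions 1–2 → each gets rank 1.
Batch X values → pooled ranks: 728→6, 1308→3, 479→9
Mean rank = (6 + 3 + 9) / 3 = 6.00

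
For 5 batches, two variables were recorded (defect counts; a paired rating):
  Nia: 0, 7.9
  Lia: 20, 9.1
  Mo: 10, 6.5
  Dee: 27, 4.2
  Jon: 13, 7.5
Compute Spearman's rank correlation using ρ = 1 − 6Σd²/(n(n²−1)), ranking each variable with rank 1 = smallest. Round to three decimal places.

Ranks of variable 1: 1, 4, 2, 5, 3
Ranks of variable 2: 4, 5, 2, 1, 3
d = r₁ − r₂: -3, -1, 0, 4, 0
d²: 9, 1, 0, 16, 0; Σd² = 26
ρ = 1 − 6·26/(5·24) = 1 − 156/120 = -0.300

-0.300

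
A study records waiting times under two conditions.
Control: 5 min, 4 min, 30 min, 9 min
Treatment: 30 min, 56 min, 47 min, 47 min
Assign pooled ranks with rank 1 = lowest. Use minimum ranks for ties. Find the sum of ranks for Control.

Sorted (ascending): 4, 5, 9, 30, 30, 47, 47, 56
The 2 values of 30 occupy positions 4–5 → each gets rank 4.
The 2 values of 47 occupy positions 6–7 → each gets rank 6.
Control values → pooled ranks: 5→2, 4→1, 30→4, 9→3
Rank sum = 2 + 1 + 4 + 3 = 10

10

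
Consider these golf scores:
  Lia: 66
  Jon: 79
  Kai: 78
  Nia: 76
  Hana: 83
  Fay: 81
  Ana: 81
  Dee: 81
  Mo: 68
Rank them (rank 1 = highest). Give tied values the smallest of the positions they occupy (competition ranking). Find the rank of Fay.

2

Sorted (descending): 83, 81, 81, 81, 79, 78, 76, 68, 66
The 3 values of 81 occupy positions 2–4 → each gets rank 2.
Fay has value 81 → rank 2.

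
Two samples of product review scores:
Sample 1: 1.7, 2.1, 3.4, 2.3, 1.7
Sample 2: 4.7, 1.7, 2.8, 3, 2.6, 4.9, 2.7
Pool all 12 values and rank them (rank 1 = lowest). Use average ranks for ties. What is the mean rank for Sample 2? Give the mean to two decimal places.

Sorted (ascending): 1.7, 1.7, 1.7, 2.1, 2.3, 2.6, 2.7, 2.8, 3, 3.4, 4.7, 4.9
The 3 values of 1.7 occupy positions 1–3 → average rank 2.
Sample 2 values → pooled ranks: 4.7→11, 1.7→2, 2.8→8, 3→9, 2.6→6, 4.9→12, 2.7→7
Mean rank = (11 + 2 + 8 + 9 + 6 + 12 + 7) / 7 = 7.86

7.86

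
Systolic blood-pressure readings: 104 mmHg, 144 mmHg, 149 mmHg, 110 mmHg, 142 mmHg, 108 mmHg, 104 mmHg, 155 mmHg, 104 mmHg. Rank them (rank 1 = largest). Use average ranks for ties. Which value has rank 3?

Sorted (descending): 155, 149, 144, 142, 110, 108, 104, 104, 104
The 3 values of 104 occupy positions 7–9 → average rank 8.
Rank 3 → value 144.

144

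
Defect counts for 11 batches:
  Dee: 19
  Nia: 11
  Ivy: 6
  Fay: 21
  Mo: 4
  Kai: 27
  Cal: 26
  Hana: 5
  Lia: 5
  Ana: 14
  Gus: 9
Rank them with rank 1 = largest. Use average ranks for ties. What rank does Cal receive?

Sorted (descending): 27, 26, 21, 19, 14, 11, 9, 6, 5, 5, 4
The 2 values of 5 occupy positions 9–10 → average rank (9+10)/2 = 9.5.
Cal has value 26 → rank 2.

2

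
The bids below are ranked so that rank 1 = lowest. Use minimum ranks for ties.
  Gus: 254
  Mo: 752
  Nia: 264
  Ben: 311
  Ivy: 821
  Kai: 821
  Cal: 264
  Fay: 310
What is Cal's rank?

Sorted (ascending): 254, 264, 264, 310, 311, 752, 821, 821
The 2 values of 264 occupy positions 2–3 → each gets rank 2.
The 2 values of 821 occupy positions 7–8 → each gets rank 7.
Cal has value 264 → rank 2.

2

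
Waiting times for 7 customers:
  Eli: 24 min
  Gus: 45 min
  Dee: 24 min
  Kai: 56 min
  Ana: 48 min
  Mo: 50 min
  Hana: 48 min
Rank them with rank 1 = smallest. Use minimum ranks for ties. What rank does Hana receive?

Sorted (ascending): 24, 24, 45, 48, 48, 50, 56
The 2 values of 24 occupy positions 1–2 → each gets rank 1.
The 2 values of 48 occupy positions 4–5 → each gets rank 4.
Hana has value 48 min → rank 4.

4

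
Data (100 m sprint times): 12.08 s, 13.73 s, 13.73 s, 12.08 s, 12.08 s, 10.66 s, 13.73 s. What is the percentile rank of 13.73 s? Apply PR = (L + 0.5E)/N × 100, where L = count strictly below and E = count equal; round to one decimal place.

N = 7.
Strictly below 13.73: 4. Equal to 13.73: 3.
PR = (4 + 0.5·3)/7 × 100 = 78.6

78.6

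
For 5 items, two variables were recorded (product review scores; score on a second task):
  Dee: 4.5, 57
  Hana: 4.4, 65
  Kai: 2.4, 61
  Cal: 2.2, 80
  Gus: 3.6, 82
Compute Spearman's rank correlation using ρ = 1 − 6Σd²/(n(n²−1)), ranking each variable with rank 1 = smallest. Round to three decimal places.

-0.500

Ranks of variable 1: 5, 4, 2, 1, 3
Ranks of variable 2: 1, 3, 2, 4, 5
d = r₁ − r₂: 4, 1, 0, -3, -2
d²: 16, 1, 0, 9, 4; Σd² = 30
ρ = 1 − 6·30/(5·24) = 1 − 180/120 = -0.500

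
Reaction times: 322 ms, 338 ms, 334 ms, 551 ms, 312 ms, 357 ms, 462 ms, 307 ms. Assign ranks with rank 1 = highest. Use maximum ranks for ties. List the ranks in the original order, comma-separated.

Sorted (descending): 551, 462, 357, 338, 334, 322, 312, 307
No ties — each value takes its position as its rank.

6, 4, 5, 1, 7, 3, 2, 8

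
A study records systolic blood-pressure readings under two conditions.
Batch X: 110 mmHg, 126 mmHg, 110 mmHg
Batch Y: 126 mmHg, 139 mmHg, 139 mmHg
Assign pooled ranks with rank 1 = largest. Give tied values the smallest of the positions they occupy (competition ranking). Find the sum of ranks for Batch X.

13

Sorted (descending): 139, 139, 126, 126, 110, 110
The 2 values of 139 occupy positions 1–2 → each gets rank 1.
The 2 values of 126 occupy positions 3–4 → each gets rank 3.
The 2 values of 110 occupy positions 5–6 → each gets rank 5.
Batch X values → pooled ranks: 110→5, 126→3, 110→5
Rank sum = 5 + 3 + 5 = 13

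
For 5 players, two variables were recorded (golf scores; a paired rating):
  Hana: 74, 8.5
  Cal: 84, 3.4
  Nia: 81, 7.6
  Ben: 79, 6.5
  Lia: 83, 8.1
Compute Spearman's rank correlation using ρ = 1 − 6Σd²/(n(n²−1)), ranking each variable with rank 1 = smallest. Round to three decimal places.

Ranks of variable 1: 1, 5, 3, 2, 4
Ranks of variable 2: 5, 1, 3, 2, 4
d = r₁ − r₂: -4, 4, 0, 0, 0
d²: 16, 16, 0, 0, 0; Σd² = 32
ρ = 1 − 6·32/(5·24) = 1 − 192/120 = -0.600

-0.600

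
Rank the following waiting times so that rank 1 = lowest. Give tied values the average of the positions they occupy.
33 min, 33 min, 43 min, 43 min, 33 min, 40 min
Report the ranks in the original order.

2, 2, 5.5, 5.5, 2, 4

Sorted (ascending): 33, 33, 33, 40, 43, 43
The 3 values of 33 occupy positions 1–3 → average rank 2.
The 2 values of 43 occupy positions 5–6 → average rank (5+6)/2 = 5.5.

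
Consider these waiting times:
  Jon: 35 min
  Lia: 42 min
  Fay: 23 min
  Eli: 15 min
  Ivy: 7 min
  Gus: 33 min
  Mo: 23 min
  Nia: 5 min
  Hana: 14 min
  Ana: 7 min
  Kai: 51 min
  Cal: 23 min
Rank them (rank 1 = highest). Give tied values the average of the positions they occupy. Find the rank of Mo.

Sorted (descending): 51, 42, 35, 33, 23, 23, 23, 15, 14, 7, 7, 5
The 3 values of 23 occupy positions 5–7 → average rank 6.
The 2 values of 7 occupy positions 10–11 → average rank (10+11)/2 = 10.5.
Mo has value 23 min → rank 6.

6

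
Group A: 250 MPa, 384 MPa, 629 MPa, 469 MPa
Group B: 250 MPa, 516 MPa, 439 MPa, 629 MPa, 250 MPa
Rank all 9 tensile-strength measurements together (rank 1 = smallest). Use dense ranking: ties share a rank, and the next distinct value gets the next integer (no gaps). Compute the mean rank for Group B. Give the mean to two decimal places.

3.20

Sorted (ascending): 250, 250, 250, 384, 439, 469, 516, 629, 629
The 3 values of 250 share dense rank 1.
The 2 values of 629 share dense rank 6.
Remaining distinct values take the next consecutive integers.
Group B values → pooled ranks: 250→1, 516→5, 439→3, 629→6, 250→1
Mean rank = (1 + 5 + 3 + 6 + 1) / 5 = 3.20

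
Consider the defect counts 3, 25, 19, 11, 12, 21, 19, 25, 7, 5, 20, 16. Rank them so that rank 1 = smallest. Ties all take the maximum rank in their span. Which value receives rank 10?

Sorted (ascending): 3, 5, 7, 11, 12, 16, 19, 19, 20, 21, 25, 25
The 2 values of 19 occupy positions 7–8 → each gets rank 8.
The 2 values of 25 occupy positions 11–12 → each gets rank 12.
Rank 10 → value 21.

21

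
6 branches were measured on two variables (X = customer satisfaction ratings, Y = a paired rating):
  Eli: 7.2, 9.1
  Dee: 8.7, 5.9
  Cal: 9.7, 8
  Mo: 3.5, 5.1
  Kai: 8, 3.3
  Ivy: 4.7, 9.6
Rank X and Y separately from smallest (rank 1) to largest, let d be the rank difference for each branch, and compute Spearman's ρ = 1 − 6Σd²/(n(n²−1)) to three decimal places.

Ranks of variable 1: 3, 5, 6, 1, 4, 2
Ranks of variable 2: 5, 3, 4, 2, 1, 6
d = r₁ − r₂: -2, 2, 2, -1, 3, -4
d²: 4, 4, 4, 1, 9, 16; Σd² = 38
ρ = 1 − 6·38/(6·35) = 1 − 228/210 = -0.086

-0.086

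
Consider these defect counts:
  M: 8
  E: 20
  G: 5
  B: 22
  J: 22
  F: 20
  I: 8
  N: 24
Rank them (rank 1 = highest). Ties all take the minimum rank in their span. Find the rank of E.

4

Sorted (descending): 24, 22, 22, 20, 20, 8, 8, 5
The 2 values of 22 occupy positions 2–3 → each gets rank 2.
The 2 values of 20 occupy positions 4–5 → each gets rank 4.
The 2 values of 8 occupy positions 6–7 → each gets rank 6.
E has value 20 → rank 4.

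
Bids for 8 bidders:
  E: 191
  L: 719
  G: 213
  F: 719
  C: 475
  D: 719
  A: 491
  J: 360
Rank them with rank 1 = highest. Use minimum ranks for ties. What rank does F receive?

Sorted (descending): 719, 719, 719, 491, 475, 360, 213, 191
The 3 values of 719 occupy positions 1–3 → each gets rank 1.
F has value 719 → rank 1.

1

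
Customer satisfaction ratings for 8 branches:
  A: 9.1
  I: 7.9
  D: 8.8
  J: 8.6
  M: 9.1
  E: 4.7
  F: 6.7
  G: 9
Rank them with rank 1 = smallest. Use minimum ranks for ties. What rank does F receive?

2

Sorted (ascending): 4.7, 6.7, 7.9, 8.6, 8.8, 9, 9.1, 9.1
The 2 values of 9.1 occupy positions 7–8 → each gets rank 7.
F has value 6.7 → rank 2.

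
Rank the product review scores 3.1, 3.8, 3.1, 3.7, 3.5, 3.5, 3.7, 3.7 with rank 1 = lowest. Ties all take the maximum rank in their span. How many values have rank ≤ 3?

2

Sorted (ascending): 3.1, 3.1, 3.5, 3.5, 3.7, 3.7, 3.7, 3.8
The 2 values of 3.1 occupy positions 1–2 → each gets rank 2.
The 2 values of 3.5 occupy positions 3–4 → each gets rank 4.
The 3 values of 3.7 occupy positions 5–7 → each gets rank 7.
Ranks ≤ 3: {2, 2} → 2 values.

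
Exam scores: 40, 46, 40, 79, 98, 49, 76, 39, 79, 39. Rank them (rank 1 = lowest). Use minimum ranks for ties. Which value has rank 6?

49

Sorted (ascending): 39, 39, 40, 40, 46, 49, 76, 79, 79, 98
The 2 values of 39 occupy positions 1–2 → each gets rank 1.
The 2 values of 40 occupy positions 3–4 → each gets rank 3.
The 2 values of 79 occupy positions 8–9 → each gets rank 8.
Rank 6 → value 49.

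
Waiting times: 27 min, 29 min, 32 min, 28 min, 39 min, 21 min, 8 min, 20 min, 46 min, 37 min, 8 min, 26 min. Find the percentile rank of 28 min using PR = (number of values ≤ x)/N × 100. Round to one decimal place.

58.3

N = 12.
Strictly below 28: 6. Equal to 28: 1.
PR = 7/12 × 100 = 58.3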